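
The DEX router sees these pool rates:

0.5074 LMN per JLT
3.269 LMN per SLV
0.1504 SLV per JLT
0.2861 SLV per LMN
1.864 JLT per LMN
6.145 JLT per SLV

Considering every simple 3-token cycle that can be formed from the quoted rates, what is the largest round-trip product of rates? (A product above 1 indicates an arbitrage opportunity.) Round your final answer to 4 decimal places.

0.9164

LMN→JLT→SLV→LMN: 1.864 × 0.1504 × 3.269 = 0.91645
LMN→SLV→JLT→LMN: 0.2861 × 6.145 × 0.5074 = 0.89205
Maximum is LMN→JLT→SLV→LMN at 0.9164; no arbitrage — every cycle loses value.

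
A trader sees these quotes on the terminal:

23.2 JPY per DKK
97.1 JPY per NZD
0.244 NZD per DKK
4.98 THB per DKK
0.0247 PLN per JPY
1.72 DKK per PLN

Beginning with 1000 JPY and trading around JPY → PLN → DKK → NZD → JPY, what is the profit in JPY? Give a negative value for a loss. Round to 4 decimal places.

6.5479

1000 JPY × 0.0247 = 24.7 PLN
24.7 PLN × 1.72 = 42.484 DKK
42.484 DKK × 0.244 = 10.366096 NZD
10.366096 NZD × 97.1 = 1006.5479216 JPY
Net change: 1006.5479216 − 1000 = 6.5479216 JPY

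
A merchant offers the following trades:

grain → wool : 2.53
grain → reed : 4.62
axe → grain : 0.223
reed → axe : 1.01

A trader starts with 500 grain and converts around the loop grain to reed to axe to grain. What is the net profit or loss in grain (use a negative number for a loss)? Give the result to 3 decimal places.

500 grain × 4.62 = 2310 reed
2310 reed × 1.01 = 2333.1 axe
2333.1 axe × 0.223 = 520.2813 grain
Net change: 520.2813 − 500 = 20.2813 grain

20.281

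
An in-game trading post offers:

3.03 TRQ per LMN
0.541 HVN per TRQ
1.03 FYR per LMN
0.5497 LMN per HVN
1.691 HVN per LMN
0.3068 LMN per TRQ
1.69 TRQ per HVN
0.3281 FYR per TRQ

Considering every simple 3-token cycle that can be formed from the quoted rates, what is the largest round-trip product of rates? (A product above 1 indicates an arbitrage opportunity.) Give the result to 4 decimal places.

0.9011

LMN→TRQ→HVN→LMN: 3.03 × 0.541 × 0.5497 = 0.90108
LMN→HVN→TRQ→LMN: 1.691 × 1.69 × 0.3068 = 0.87677
Maximum is LMN→TRQ→HVN→LMN at 0.9011; no arbitrage — every cycle loses value.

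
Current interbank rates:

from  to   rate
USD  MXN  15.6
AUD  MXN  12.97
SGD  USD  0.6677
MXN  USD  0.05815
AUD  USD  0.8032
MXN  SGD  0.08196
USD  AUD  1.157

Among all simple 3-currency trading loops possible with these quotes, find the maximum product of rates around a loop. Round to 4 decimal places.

USD→AUD→MXN→USD: 1.157 × 12.97 × 0.05815 = 0.87262
SGD→USD→MXN→SGD: 0.6677 × 15.6 × 0.08196 = 0.85371
Maximum is USD→AUD→MXN→USD at 0.8726; no arbitrage — every cycle loses value.

0.8726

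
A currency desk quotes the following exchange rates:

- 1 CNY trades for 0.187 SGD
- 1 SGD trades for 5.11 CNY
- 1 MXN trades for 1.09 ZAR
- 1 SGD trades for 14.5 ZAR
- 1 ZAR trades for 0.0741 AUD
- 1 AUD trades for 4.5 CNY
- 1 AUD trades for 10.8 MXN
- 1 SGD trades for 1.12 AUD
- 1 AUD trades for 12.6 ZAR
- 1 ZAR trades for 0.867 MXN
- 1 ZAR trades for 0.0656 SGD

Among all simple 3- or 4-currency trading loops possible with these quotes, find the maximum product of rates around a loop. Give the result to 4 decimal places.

SGD→AUD→CNY→SGD: 1.12 × 4.5 × 0.187 = 0.94248
SGD→AUD→ZAR→SGD: 1.12 × 12.6 × 0.0656 = 0.92575
SGD→ZAR→AUD→CNY→SGD: 14.5 × 0.0741 × 4.5 × 0.187 = 0.90415
ZAR→AUD→MXN→ZAR: 0.0741 × 10.8 × 1.09 = 0.87231
SGD→AUD→MXN→ZAR→SGD: 1.12 × 10.8 × 1.09 × 0.0656 = 0.86491
Maximum is SGD→AUD→CNY→SGD at 0.9425; no arbitrage — every cycle loses value.

0.9425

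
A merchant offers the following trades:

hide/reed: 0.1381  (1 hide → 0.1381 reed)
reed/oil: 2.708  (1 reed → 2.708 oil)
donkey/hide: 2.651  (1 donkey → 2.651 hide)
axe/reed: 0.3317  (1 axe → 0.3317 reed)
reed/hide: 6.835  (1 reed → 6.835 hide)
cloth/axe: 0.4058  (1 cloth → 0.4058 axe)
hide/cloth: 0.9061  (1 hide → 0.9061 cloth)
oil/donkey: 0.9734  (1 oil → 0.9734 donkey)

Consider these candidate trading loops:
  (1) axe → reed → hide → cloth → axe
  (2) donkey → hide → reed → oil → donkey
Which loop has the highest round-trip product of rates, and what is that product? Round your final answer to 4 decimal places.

(1) 0.3317 × 6.835 × 0.9061 × 0.4058 = 0.83363
(2) 2.651 × 0.1381 × 2.708 × 0.9734 = 0.96504
Highest is cycle (2) at 0.9650 (≤1, no arbitrage).

0.9650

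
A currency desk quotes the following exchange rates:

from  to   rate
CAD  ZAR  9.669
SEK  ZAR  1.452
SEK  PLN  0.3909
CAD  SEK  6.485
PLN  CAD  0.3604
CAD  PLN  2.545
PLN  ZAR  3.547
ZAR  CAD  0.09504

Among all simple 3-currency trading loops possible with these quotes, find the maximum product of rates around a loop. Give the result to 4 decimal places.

0.9136

PLN→CAD→SEK→PLN: 0.3604 × 6.485 × 0.3909 = 0.91361
SEK→ZAR→CAD→SEK: 1.452 × 0.09504 × 6.485 = 0.89492
PLN→ZAR→CAD→PLN: 3.547 × 0.09504 × 2.545 = 0.85794
Maximum is PLN→CAD→SEK→PLN at 0.9136; no arbitrage — every cycle loses value.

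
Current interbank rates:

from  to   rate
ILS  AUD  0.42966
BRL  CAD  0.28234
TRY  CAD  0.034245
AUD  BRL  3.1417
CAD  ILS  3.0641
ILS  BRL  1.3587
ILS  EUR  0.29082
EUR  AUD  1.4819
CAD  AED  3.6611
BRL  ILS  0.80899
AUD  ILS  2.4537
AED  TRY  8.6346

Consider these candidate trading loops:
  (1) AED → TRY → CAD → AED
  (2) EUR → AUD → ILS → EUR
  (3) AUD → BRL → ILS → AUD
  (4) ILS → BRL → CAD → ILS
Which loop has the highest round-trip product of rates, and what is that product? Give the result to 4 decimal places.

(1) 8.6346 × 0.034245 × 3.6611 = 1.08256
(2) 1.4819 × 2.4537 × 0.29082 = 1.05746
(3) 3.1417 × 0.80899 × 0.42966 = 1.09203
(4) 1.3587 × 0.28234 × 3.0641 = 1.17544
Highest is cycle (4) at 1.1754 (>1, arbitrage).

1.1754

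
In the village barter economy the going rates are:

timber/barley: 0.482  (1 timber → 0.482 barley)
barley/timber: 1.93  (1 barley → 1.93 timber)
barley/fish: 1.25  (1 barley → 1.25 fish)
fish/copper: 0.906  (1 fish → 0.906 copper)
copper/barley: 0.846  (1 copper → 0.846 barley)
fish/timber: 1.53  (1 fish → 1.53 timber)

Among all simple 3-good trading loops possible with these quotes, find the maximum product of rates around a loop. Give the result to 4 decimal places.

fish→copper→barley→fish: 0.906 × 0.846 × 1.25 = 0.95810
fish→timber→barley→fish: 1.53 × 0.482 × 1.25 = 0.92183
Maximum is fish→copper→barley→fish at 0.9581; no arbitrage — every cycle loses value.

0.9581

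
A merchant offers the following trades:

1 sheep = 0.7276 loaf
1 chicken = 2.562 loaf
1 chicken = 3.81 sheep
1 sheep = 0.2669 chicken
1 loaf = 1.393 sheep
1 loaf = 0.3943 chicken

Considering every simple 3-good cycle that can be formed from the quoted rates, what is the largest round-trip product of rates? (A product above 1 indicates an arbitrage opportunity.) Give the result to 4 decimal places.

chicken→sheep→loaf→chicken: 3.81 × 0.7276 × 0.3943 = 1.09306
chicken→loaf→sheep→chicken: 2.562 × 1.393 × 0.2669 = 0.95253
Maximum is chicken→sheep→loaf→chicken at 1.0931; arbitrage exists.

1.0931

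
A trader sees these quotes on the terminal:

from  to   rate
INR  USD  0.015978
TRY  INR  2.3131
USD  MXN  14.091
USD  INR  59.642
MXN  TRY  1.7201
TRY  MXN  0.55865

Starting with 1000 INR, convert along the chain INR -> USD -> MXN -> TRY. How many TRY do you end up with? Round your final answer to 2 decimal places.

387.27

1000 INR × 0.015978 = 15.978 USD
15.978 USD × 14.091 = 225.145998 MXN
225.145998 MXN × 1.7201 = 387.2736311598 TRY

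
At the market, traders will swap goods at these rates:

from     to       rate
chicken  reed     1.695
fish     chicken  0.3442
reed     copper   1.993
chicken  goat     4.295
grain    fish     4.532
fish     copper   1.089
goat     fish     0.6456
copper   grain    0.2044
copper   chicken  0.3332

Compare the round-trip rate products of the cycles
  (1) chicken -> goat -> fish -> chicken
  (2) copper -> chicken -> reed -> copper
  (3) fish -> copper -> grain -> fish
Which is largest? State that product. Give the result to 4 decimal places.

(1) 4.295 × 0.6456 × 0.3442 = 0.95442
(2) 0.3332 × 1.695 × 1.993 = 1.12559
(3) 1.089 × 0.2044 × 4.532 = 1.00879
Highest is cycle (2) at 1.1256 (>1, arbitrage).

1.1256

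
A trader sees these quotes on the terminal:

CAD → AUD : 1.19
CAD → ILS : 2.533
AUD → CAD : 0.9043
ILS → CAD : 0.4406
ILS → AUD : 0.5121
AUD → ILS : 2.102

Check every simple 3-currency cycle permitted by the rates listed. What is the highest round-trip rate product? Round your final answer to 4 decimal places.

AUD→CAD→ILS→AUD: 0.9043 × 2.533 × 0.5121 = 1.17301
AUD→ILS→CAD→AUD: 2.102 × 0.4406 × 1.19 = 1.10211
Maximum is AUD→CAD→ILS→AUD at 1.1730; arbitrage exists.

1.1730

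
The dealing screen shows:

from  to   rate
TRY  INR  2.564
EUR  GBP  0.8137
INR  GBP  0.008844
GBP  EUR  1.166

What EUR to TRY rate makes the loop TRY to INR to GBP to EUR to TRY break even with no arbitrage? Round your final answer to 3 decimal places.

37.821

Known legs of the cycle: 2.564 × 0.008844 × 1.166 = 0.026440234656
For no arbitrage the full-cycle product must be 1, so the missing rate is 1 / 0.026440234656 ≈ 37.82115.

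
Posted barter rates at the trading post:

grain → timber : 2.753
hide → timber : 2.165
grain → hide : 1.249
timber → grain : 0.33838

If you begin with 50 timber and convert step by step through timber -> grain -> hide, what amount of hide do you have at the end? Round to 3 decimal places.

50 timber × 0.33838 = 16.919 grain
16.919 grain × 1.249 = 21.131831 hide

21.132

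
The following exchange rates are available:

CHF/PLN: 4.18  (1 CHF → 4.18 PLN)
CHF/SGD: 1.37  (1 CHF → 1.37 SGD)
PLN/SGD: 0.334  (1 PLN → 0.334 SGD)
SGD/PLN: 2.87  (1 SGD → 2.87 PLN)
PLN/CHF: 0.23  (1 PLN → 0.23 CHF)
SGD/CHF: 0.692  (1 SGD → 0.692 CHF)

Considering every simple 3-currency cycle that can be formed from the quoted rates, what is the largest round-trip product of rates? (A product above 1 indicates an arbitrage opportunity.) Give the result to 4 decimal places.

0.9661

CHF→PLN→SGD→CHF: 4.18 × 0.334 × 0.692 = 0.96612
CHF→SGD→PLN→CHF: 1.37 × 2.87 × 0.23 = 0.90434
Maximum is CHF→PLN→SGD→CHF at 0.9661; no arbitrage — every cycle loses value.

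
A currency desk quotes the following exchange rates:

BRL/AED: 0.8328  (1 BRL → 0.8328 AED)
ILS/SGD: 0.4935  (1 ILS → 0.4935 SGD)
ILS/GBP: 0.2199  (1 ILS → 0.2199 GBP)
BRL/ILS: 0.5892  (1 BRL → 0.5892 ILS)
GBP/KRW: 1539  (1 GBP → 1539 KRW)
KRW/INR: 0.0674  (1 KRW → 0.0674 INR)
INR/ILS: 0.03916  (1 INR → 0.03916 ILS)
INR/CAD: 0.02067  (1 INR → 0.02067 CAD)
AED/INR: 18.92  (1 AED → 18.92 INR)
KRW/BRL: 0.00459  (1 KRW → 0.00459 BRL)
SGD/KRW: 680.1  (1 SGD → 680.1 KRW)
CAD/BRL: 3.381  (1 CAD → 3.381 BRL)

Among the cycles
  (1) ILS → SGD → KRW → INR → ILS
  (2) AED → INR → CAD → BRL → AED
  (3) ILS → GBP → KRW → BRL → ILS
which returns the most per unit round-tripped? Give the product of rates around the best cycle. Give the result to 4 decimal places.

1.1012

(1) 0.4935 × 680.1 × 0.0674 × 0.03916 = 0.88585
(2) 18.92 × 0.02067 × 3.381 × 0.8328 = 1.10115
(3) 0.2199 × 1539 × 0.00459 × 0.5892 = 0.91525
Highest is cycle (2) at 1.1012 (>1, arbitrage).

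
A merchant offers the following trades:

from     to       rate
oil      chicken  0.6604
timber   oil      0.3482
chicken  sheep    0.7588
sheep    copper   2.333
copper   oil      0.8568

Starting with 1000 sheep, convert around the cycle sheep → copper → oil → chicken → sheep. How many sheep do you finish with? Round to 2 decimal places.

1001.68

1000 sheep × 2.333 = 2333 copper
2333 copper × 0.8568 = 1998.9144 oil
1998.9144 oil × 0.6604 = 1320.08306976 chicken
1320.08306976 chicken × 0.7588 = 1001.679033333888 sheep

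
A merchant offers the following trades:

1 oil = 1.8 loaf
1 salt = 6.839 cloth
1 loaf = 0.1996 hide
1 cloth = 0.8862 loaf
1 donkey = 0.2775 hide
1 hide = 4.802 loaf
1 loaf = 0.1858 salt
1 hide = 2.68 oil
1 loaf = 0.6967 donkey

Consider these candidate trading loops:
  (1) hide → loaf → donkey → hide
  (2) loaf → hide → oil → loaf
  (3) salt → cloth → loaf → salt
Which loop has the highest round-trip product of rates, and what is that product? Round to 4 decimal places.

1.1261

(1) 4.802 × 0.6967 × 0.2775 = 0.92839
(2) 0.1996 × 2.68 × 1.8 = 0.96287
(3) 6.839 × 0.8862 × 0.1858 = 1.12608
Highest is cycle (3) at 1.1261 (>1, arbitrage).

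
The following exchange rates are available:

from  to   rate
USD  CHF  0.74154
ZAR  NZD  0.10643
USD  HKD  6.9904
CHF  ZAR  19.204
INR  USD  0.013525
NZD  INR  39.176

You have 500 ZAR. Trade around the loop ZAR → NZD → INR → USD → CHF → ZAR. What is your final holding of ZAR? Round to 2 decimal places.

500 ZAR × 0.10643 = 53.215 NZD
53.215 NZD × 39.176 = 2084.75084 INR
2084.75084 INR × 0.013525 = 28.196255111 USD
28.196255111 USD × 0.74154 = 20.90865101501094 CHF
20.90865101501094 CHF × 19.204 = 401.52973409227009176 ZAR

401.53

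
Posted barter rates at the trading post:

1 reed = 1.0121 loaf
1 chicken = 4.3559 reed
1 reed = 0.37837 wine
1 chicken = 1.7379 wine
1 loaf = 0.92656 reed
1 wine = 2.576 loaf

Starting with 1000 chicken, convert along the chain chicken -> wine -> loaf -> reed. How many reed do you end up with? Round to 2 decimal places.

4148.05

1000 chicken × 1.7379 = 1737.9 wine
1737.9 wine × 2.576 = 4476.8304 loaf
4476.8304 loaf × 0.92656 = 4148.051975424 reed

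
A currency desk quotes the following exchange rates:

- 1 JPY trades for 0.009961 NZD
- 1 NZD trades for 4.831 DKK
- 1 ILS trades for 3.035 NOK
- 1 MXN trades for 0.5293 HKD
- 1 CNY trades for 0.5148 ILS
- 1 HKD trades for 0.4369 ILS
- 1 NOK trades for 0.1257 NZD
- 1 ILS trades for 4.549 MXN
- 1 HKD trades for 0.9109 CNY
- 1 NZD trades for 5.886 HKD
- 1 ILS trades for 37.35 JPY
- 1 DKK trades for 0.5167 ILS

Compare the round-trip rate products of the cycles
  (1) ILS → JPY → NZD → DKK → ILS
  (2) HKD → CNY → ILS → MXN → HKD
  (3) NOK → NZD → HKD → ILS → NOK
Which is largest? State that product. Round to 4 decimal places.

(1) 37.35 × 0.009961 × 4.831 × 0.5167 = 0.92869
(2) 0.9109 × 0.5148 × 4.549 × 0.5293 = 1.12909
(3) 0.1257 × 5.886 × 0.4369 × 3.035 = 0.98106
Highest is cycle (2) at 1.1291 (>1, arbitrage).

1.1291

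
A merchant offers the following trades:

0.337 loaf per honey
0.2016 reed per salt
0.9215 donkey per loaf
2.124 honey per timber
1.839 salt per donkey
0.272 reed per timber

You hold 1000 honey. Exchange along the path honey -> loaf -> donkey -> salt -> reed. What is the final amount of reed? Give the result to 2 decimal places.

115.13

1000 honey × 0.337 = 337 loaf
337 loaf × 0.9215 = 310.5455 donkey
310.5455 donkey × 1.839 = 571.0931745 salt
571.0931745 salt × 0.2016 = 115.1323839792 reed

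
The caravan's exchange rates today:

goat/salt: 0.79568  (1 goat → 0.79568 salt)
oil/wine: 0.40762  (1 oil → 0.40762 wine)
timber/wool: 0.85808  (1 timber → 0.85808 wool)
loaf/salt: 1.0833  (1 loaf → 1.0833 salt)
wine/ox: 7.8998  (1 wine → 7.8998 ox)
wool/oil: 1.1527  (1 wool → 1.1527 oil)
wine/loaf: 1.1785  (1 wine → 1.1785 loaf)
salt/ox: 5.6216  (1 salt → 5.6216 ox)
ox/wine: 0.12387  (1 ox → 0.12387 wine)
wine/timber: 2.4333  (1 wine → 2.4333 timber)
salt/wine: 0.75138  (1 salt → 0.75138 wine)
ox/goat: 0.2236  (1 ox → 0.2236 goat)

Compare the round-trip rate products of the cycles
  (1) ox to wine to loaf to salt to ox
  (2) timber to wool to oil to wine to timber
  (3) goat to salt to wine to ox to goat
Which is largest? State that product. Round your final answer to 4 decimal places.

(1) 0.12387 × 1.1785 × 1.0833 × 5.6216 = 0.88901
(2) 0.85808 × 1.1527 × 0.40762 × 2.4333 = 0.98106
(3) 0.79568 × 0.75138 × 7.8998 × 0.2236 = 1.05605
Highest is cycle (3) at 1.0561 (>1, arbitrage).

1.0561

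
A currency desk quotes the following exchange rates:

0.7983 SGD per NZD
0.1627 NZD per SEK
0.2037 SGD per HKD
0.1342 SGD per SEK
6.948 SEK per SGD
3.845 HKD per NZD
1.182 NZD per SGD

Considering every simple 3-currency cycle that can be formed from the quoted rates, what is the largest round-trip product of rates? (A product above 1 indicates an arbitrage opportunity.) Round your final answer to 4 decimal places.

0.9258

HKD→SGD→NZD→HKD: 0.2037 × 1.182 × 3.845 = 0.92577
SEK→NZD→SGD→SEK: 0.1627 × 0.7983 × 6.948 = 0.90243
Maximum is HKD→SGD→NZD→HKD at 0.9258; no arbitrage — every cycle loses value.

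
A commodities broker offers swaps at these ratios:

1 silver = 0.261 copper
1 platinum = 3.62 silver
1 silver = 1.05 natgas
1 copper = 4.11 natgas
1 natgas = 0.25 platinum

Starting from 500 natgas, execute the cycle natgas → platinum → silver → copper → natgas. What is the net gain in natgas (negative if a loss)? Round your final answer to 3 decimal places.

-14.599

500 natgas × 0.25 = 125 platinum
125 platinum × 3.62 = 452.5 silver
452.5 silver × 0.261 = 118.1025 copper
118.1025 copper × 4.11 = 485.401275 natgas
Net change: 485.401275 − 500 = -14.598725 natgas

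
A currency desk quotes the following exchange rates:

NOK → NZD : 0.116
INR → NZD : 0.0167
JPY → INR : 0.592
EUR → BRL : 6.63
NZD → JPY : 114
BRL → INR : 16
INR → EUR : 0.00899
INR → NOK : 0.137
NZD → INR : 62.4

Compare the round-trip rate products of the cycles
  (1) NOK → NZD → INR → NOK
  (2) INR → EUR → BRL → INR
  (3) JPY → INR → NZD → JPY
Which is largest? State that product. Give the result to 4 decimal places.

(1) 0.116 × 62.4 × 0.137 = 0.99166
(2) 0.00899 × 6.63 × 16 = 0.95366
(3) 0.592 × 0.0167 × 114 = 1.12705
Highest is cycle (3) at 1.1270 (>1, arbitrage).

1.1270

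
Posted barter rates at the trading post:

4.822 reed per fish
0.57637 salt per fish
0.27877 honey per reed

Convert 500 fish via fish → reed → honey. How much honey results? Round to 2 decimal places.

500 fish × 4.822 = 2411 reed
2411 reed × 0.27877 = 672.11447 honey

672.11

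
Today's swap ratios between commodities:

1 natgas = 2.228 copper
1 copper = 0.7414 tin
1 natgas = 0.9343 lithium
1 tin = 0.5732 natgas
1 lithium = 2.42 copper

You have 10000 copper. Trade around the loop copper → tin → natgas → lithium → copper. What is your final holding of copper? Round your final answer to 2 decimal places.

9608.61

10000 copper × 0.7414 = 7414 tin
7414 tin × 0.5732 = 4249.7048 natgas
4249.7048 natgas × 0.9343 = 3970.49919464 lithium
3970.49919464 lithium × 2.42 = 9608.6080510288 copper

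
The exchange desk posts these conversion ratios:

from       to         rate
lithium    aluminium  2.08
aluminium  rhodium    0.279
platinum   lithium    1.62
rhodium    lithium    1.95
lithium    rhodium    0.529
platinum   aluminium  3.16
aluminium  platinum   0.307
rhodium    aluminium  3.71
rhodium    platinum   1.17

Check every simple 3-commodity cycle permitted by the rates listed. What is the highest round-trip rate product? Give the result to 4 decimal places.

1.1316

rhodium→lithium→aluminium→rhodium: 1.95 × 2.08 × 0.279 = 1.13162
platinum→lithium→aluminium→platinum: 1.62 × 2.08 × 0.307 = 1.03447
rhodium→platinum→aluminium→rhodium: 1.17 × 3.16 × 0.279 = 1.03152
rhodium→platinum→lithium→rhodium: 1.17 × 1.62 × 0.529 = 1.00267
Maximum is rhodium→lithium→aluminium→rhodium at 1.1316; arbitrage exists.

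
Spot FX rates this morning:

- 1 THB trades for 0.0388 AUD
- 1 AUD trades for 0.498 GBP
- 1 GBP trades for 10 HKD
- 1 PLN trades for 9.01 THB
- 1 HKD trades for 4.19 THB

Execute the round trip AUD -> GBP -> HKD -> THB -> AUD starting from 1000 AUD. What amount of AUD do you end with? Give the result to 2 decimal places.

1000 AUD × 0.498 = 498 GBP
498 GBP × 10 = 4980 HKD
4980 HKD × 4.19 = 20866.2 THB
20866.2 THB × 0.0388 = 809.60856 AUD

809.61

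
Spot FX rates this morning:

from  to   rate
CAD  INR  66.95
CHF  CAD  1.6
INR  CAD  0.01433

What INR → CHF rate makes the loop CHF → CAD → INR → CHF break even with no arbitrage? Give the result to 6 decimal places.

0.009335

Known legs of the cycle: 1.6 × 66.95 = 107.12
For no arbitrage the full-cycle product must be 1, so the missing rate is 1 / 107.12 ≈ 0.00933532.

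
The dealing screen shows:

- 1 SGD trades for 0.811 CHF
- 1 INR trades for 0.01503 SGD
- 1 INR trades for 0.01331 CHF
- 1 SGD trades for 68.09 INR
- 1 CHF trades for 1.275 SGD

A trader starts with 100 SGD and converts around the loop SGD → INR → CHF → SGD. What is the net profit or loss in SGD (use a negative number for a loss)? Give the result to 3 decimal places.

100 SGD × 68.09 = 6809 INR
6809 INR × 0.01331 = 90.62779 CHF
90.62779 CHF × 1.275 = 115.55043225 SGD
Net change: 115.55043225 − 100 = 15.55043225 SGD

15.550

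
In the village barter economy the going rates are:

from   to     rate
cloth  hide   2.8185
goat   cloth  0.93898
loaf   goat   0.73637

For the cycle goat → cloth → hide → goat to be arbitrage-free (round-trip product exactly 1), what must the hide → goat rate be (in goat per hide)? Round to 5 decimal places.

0.37786

Known legs of the cycle: 0.93898 × 2.8185 = 2.64651513
For no arbitrage the full-cycle product must be 1, so the missing rate is 1 / 2.64651513 ≈ 0.3778554.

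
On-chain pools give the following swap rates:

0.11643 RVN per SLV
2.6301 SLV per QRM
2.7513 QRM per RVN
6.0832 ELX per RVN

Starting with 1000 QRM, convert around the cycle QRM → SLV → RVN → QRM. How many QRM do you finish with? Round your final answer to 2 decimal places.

842.51

1000 QRM × 2.6301 = 2630.1 SLV
2630.1 SLV × 0.11643 = 306.222543 RVN
306.222543 RVN × 2.7513 = 842.5100825559 QRM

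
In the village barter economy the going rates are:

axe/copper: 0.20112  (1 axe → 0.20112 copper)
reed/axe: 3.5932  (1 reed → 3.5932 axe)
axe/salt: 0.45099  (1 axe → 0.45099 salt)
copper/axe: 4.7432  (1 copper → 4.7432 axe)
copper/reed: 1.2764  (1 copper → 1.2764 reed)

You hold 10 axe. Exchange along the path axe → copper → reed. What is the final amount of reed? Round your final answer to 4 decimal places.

2.5671

10 axe × 0.20112 = 2.0112 copper
2.0112 copper × 1.2764 = 2.56709568 reed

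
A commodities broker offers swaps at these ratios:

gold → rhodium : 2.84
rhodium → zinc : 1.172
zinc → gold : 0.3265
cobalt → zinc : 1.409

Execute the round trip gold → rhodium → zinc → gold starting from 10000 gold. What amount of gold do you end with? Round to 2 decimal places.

10000 gold × 2.84 = 28400 rhodium
28400 rhodium × 1.172 = 33284.8 zinc
33284.8 zinc × 0.3265 = 10867.4872 gold

10867.49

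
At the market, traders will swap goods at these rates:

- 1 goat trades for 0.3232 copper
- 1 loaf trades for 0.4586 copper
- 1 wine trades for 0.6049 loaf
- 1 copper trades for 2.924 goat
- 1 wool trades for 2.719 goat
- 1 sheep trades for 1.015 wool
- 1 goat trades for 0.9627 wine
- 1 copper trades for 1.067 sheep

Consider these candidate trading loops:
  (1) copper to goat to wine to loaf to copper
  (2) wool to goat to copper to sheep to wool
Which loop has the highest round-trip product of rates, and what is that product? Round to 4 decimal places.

0.9517

(1) 2.924 × 0.9627 × 0.6049 × 0.4586 = 0.78088
(2) 2.719 × 0.3232 × 1.067 × 1.015 = 0.95172
Highest is cycle (2) at 0.9517 (≤1, no arbitrage).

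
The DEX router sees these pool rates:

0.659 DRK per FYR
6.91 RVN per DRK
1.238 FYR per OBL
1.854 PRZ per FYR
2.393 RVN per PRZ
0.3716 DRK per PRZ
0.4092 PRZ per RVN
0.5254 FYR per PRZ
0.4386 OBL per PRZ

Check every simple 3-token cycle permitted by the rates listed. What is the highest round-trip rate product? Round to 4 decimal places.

DRK→RVN→PRZ→DRK: 6.91 × 0.4092 × 0.3716 = 1.05073
FYR→PRZ→OBL→FYR: 1.854 × 0.4386 × 1.238 = 1.00670
Maximum is DRK→RVN→PRZ→DRK at 1.0507; arbitrage exists.

1.0507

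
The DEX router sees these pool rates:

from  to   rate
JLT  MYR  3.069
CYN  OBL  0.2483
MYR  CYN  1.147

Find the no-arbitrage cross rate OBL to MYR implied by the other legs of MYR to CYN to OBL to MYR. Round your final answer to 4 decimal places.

Known legs of the cycle: 1.147 × 0.2483 = 0.2848001
For no arbitrage the full-cycle product must be 1, so the missing rate is 1 / 0.2848001 ≈ 3.511235.

3.5112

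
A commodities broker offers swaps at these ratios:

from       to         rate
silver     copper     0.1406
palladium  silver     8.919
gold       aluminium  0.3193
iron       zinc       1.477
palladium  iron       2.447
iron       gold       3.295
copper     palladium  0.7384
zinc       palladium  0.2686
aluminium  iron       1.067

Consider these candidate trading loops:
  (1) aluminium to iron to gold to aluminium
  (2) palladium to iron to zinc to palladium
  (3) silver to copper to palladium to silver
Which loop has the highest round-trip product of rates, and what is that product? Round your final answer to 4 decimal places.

(1) 1.067 × 3.295 × 0.3193 = 1.12258
(2) 2.447 × 1.477 × 0.2686 = 0.97078
(3) 0.1406 × 0.7384 × 8.919 = 0.92596
Highest is cycle (1) at 1.1226 (>1, arbitrage).

1.1226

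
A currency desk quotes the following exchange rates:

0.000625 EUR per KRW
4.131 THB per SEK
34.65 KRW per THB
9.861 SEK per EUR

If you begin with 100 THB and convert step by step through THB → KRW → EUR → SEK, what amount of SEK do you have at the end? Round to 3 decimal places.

100 THB × 34.65 = 3465 KRW
3465 KRW × 0.000625 = 2.165625 EUR
2.165625 EUR × 9.861 = 21.355228125 SEK

21.355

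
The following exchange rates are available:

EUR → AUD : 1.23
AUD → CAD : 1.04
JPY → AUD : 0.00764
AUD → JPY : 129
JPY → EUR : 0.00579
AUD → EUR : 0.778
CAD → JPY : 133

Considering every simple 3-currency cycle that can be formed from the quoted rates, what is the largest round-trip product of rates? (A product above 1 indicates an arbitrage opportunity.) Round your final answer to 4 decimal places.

AUD→CAD→JPY→AUD: 1.04 × 133 × 0.00764 = 1.05676
AUD→JPY→EUR→AUD: 129 × 0.00579 × 1.23 = 0.91870
Maximum is AUD→CAD→JPY→AUD at 1.0568; arbitrage exists.

1.0568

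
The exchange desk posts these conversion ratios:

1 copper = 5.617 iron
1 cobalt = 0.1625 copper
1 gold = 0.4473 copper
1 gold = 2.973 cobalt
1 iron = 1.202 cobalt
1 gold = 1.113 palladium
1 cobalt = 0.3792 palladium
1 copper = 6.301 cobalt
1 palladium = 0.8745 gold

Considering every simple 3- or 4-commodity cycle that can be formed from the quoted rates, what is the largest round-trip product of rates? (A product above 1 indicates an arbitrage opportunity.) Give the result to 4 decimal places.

1.0971

copper→iron→cobalt→copper: 5.617 × 1.202 × 0.1625 = 1.09714
gold→cobalt→palladium→gold: 2.973 × 0.3792 × 0.8745 = 0.98588
gold→copper→cobalt→palladium→gold: 0.4473 × 6.301 × 0.3792 × 0.8745 = 0.93462
Maximum is copper→iron→cobalt→copper at 1.0971; arbitrage exists.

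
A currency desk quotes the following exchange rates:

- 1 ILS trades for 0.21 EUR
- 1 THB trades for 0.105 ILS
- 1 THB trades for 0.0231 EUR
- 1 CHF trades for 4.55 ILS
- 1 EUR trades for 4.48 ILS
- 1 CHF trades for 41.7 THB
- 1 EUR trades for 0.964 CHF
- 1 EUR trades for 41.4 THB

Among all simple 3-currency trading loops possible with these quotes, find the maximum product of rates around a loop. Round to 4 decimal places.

CHF→THB→EUR→CHF: 41.7 × 0.0231 × 0.964 = 0.92859
ILS→EUR→CHF→ILS: 0.21 × 0.964 × 4.55 = 0.92110
ILS→EUR→THB→ILS: 0.21 × 41.4 × 0.105 = 0.91287
Maximum is CHF→THB→EUR→CHF at 0.9286; no arbitrage — every cycle loses value.

0.9286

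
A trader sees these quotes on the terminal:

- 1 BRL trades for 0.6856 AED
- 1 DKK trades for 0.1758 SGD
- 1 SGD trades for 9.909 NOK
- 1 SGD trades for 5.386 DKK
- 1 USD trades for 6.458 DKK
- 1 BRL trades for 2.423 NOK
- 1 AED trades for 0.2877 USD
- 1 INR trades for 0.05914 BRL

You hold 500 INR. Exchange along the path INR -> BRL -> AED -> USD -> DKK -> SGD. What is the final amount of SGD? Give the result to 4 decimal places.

6.6218

500 INR × 0.05914 = 29.57 BRL
29.57 BRL × 0.6856 = 20.273192 AED
20.273192 AED × 0.2877 = 5.8325973384 USD
5.8325973384 USD × 6.458 = 37.6669136113872 DKK
37.6669136113872 DKK × 0.1758 = 6.62184341288186976 SGD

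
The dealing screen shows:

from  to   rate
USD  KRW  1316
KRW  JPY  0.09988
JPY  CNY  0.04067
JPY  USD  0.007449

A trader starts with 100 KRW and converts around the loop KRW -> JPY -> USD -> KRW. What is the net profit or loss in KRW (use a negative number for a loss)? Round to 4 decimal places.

100 KRW × 0.09988 = 9.988 JPY
9.988 JPY × 0.007449 = 0.074400612 USD
0.074400612 USD × 1316 = 97.911205392 KRW
Net change: 97.911205392 − 100 = -2.088794608 KRW

-2.0888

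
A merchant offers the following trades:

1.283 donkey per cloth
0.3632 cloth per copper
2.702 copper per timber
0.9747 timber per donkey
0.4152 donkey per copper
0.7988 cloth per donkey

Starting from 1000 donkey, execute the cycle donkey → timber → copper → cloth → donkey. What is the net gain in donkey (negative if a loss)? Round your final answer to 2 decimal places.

1000 donkey × 0.9747 = 974.7 timber
974.7 timber × 2.702 = 2633.6394 copper
2633.6394 copper × 0.3632 = 956.53783008 cloth
956.53783008 cloth × 1.283 = 1227.23803599264 donkey
Net change: 1227.23803599264 − 1000 = 227.23803599264 donkey

227.24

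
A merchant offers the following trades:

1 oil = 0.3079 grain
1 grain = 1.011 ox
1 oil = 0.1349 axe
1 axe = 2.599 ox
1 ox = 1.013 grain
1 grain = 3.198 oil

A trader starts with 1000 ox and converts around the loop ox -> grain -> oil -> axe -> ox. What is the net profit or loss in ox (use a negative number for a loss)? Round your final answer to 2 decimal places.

1000 ox × 1.013 = 1013 grain
1013 grain × 3.198 = 3239.574 oil
3239.574 oil × 0.1349 = 437.0185326 axe
437.0185326 axe × 2.599 = 1135.8111662274 ox
Net change: 1135.8111662274 − 1000 = 135.8111662274 ox

135.81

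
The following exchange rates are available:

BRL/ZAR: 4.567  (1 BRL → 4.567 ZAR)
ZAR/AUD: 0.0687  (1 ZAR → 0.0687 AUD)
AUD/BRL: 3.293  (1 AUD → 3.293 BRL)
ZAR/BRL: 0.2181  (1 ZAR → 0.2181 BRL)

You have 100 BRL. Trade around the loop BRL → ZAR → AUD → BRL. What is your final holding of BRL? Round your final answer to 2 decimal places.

100 BRL × 4.567 = 456.7 ZAR
456.7 ZAR × 0.0687 = 31.37529 AUD
31.37529 AUD × 3.293 = 103.31882997 BRL

103.32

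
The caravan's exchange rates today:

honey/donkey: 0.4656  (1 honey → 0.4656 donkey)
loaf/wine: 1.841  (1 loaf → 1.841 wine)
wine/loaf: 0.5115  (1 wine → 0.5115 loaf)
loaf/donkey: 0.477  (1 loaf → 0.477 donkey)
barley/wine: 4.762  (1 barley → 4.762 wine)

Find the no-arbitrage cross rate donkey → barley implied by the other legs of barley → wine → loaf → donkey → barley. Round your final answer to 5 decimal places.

0.86069

Known legs of the cycle: 4.762 × 0.5115 × 0.477 = 1.161858951
For no arbitrage the full-cycle product must be 1, so the missing rate is 1 / 1.161858951 ≈ 0.8606897.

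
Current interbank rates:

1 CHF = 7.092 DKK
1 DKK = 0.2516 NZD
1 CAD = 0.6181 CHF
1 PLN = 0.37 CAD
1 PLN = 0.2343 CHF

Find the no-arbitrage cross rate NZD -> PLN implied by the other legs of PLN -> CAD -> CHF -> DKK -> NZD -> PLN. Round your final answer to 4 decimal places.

2.4505

Known legs of the cycle: 0.37 × 0.6181 × 7.092 × 0.2516 = 0.4080748515984
For no arbitrage the full-cycle product must be 1, so the missing rate is 1 / 0.4080748515984 ≈ 2.450531.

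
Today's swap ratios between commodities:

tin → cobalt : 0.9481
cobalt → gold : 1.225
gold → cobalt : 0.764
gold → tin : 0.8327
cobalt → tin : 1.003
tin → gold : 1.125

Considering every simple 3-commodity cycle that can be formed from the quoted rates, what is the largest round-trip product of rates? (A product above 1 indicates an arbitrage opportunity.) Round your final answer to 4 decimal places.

0.9671

gold→tin→cobalt→gold: 0.8327 × 0.9481 × 1.225 = 0.96712
gold→cobalt→tin→gold: 0.764 × 1.003 × 1.125 = 0.86208
Maximum is gold→tin→cobalt→gold at 0.9671; no arbitrage — every cycle loses value.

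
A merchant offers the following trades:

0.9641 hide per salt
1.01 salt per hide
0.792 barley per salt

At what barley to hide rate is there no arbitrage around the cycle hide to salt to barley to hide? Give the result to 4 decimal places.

1.2501

Known legs of the cycle: 1.01 × 0.792 = 0.79992
For no arbitrage the full-cycle product must be 1, so the missing rate is 1 / 0.79992 ≈ 1.250125.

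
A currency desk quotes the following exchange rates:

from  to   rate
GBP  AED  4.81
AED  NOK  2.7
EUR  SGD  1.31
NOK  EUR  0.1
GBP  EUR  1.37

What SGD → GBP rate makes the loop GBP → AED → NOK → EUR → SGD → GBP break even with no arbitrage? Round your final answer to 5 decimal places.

0.58779

Known legs of the cycle: 4.81 × 2.7 × 0.1 × 1.31 = 1.701297
For no arbitrage the full-cycle product must be 1, so the missing rate is 1 / 1.701297 ≈ 0.5877868.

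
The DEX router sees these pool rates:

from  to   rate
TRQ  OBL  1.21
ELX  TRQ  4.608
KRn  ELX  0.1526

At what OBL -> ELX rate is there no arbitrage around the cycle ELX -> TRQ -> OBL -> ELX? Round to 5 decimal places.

0.17935

Known legs of the cycle: 4.608 × 1.21 = 5.57568
For no arbitrage the full-cycle product must be 1, so the missing rate is 1 / 5.57568 ≈ 0.1793503.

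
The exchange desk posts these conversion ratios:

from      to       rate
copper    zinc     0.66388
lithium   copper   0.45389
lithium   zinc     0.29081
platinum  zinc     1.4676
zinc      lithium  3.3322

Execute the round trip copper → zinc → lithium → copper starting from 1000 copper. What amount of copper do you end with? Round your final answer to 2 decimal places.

1000 copper × 0.66388 = 663.88 zinc
663.88 zinc × 3.3322 = 2212.180936 lithium
2212.180936 lithium × 0.45389 = 1004.08680504104 copper

1004.09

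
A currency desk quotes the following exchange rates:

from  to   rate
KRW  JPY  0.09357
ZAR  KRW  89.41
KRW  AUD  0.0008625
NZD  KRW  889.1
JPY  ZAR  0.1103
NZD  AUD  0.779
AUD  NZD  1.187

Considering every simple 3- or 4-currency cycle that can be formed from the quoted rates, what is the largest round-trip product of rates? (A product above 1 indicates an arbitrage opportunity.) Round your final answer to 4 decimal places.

0.9228

ZAR→KRW→JPY→ZAR: 89.41 × 0.09357 × 0.1103 = 0.92278
NZD→KRW→AUD→NZD: 889.1 × 0.0008625 × 1.187 = 0.91025
Maximum is ZAR→KRW→JPY→ZAR at 0.9228; no arbitrage — every cycle loses value.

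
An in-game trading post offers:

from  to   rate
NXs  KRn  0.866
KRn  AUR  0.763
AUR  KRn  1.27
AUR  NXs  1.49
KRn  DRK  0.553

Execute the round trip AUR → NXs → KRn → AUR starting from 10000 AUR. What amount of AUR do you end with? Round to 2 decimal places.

9845.29

10000 AUR × 1.49 = 14900 NXs
14900 NXs × 0.866 = 12903.4 KRn
12903.4 KRn × 0.763 = 9845.2942 AUR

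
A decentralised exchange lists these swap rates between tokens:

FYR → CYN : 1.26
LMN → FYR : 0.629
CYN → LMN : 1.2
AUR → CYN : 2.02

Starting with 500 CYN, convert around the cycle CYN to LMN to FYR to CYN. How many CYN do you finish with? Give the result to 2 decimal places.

475.52

500 CYN × 1.2 = 600 LMN
600 LMN × 0.629 = 377.4 FYR
377.4 FYR × 1.26 = 475.524 CYN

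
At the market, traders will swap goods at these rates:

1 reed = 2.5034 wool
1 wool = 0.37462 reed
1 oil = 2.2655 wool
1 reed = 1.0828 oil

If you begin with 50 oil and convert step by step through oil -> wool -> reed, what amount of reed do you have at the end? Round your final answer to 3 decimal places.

50 oil × 2.2655 = 113.275 wool
113.275 wool × 0.37462 = 42.4350805 reed

42.435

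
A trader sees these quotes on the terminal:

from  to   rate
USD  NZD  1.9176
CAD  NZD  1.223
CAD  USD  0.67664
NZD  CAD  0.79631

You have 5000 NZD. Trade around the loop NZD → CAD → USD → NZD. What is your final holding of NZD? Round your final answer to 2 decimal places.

5166.16

5000 NZD × 0.79631 = 3981.55 CAD
3981.55 CAD × 0.67664 = 2694.075992 USD
2694.075992 USD × 1.9176 = 5166.1601222592 NZD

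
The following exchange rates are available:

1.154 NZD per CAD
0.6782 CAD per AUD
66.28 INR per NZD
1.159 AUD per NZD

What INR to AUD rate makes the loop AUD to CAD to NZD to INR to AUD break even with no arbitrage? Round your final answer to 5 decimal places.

Known legs of the cycle: 0.6782 × 1.154 × 66.28 = 51.873564784
For no arbitrage the full-cycle product must be 1, so the missing rate is 1 / 51.873564784 ≈ 0.0192776.

0.01928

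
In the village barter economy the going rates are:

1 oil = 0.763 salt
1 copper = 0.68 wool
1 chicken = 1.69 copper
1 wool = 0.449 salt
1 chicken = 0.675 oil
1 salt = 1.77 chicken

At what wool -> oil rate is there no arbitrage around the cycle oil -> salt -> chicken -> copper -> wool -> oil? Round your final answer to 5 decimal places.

0.64433

Known legs of the cycle: 0.763 × 1.77 × 1.69 × 0.68 = 1.552006092
For no arbitrage the full-cycle product must be 1, so the missing rate is 1 / 1.552006092 ≈ 0.6443274.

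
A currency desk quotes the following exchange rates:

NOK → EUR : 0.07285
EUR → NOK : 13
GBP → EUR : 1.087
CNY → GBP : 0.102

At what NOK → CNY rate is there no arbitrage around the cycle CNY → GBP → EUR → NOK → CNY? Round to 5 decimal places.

Known legs of the cycle: 0.102 × 1.087 × 13 = 1.441362
For no arbitrage the full-cycle product must be 1, so the missing rate is 1 / 1.441362 ≈ 0.6937882.

0.69379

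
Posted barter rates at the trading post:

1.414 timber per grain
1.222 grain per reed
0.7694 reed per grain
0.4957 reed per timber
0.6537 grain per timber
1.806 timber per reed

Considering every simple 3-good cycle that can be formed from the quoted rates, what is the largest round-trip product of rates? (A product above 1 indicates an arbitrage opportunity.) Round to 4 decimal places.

0.9083

grain→reed→timber→grain: 0.7694 × 1.806 × 0.6537 = 0.90834
grain→timber→reed→grain: 1.414 × 0.4957 × 1.222 = 0.85652
Maximum is grain→reed→timber→grain at 0.9083; no arbitrage — every cycle loses value.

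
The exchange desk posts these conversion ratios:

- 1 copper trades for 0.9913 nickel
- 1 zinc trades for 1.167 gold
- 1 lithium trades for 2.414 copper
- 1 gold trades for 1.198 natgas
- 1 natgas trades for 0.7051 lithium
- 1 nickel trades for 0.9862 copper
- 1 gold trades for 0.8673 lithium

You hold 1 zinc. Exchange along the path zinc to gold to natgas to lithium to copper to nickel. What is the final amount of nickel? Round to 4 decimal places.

1 zinc × 1.167 = 1.167 gold
1.167 gold × 1.198 = 1.398066 natgas
1.398066 natgas × 0.7051 = 0.9857763366 lithium
0.9857763366 lithium × 2.414 = 2.3796640765524 copper
2.3796640765524 copper × 0.9913 = 2.35896099908639412 nickel

2.3590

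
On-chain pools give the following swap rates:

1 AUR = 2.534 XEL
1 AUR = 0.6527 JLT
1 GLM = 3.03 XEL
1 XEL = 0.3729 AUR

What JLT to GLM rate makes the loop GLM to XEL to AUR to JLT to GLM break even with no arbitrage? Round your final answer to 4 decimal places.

1.3560

Known legs of the cycle: 3.03 × 0.3729 × 0.6527 = 0.7374772449
For no arbitrage the full-cycle product must be 1, so the missing rate is 1 / 0.7374772449 ≈ 1.355974.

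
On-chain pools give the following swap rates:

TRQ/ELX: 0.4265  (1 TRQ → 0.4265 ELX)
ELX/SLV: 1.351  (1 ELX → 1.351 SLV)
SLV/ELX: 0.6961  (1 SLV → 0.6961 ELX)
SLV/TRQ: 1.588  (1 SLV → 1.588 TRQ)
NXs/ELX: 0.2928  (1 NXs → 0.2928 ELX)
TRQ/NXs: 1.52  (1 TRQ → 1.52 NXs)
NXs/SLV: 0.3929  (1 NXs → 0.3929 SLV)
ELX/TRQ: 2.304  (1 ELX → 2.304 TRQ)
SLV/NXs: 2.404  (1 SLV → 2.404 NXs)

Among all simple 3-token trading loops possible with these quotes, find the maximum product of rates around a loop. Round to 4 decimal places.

ELX→TRQ→NXs→ELX: 2.304 × 1.52 × 0.2928 = 1.02541
SLV→NXs→ELX→SLV: 2.404 × 0.2928 × 1.351 = 0.95096
SLV→TRQ→NXs→SLV: 1.588 × 1.52 × 0.3929 = 0.94837
SLV→TRQ→ELX→SLV: 1.588 × 0.4265 × 1.351 = 0.91501
Maximum is ELX→TRQ→NXs→ELX at 1.0254; arbitrage exists.

1.0254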